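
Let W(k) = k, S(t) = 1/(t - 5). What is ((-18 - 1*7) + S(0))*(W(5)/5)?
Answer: -126/5 ≈ -25.200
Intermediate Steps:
S(t) = 1/(-5 + t)
((-18 - 1*7) + S(0))*(W(5)/5) = ((-18 - 1*7) + 1/(-5 + 0))*(5/5) = ((-18 - 7) + 1/(-5))*(5*(⅕)) = (-25 - ⅕)*1 = -126/5*1 = -126/5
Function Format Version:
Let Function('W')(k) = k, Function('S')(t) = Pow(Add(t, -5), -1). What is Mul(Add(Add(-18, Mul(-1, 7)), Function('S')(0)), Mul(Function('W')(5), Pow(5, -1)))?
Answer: Rational(-126, 5) ≈ -25.200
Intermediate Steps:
Function('S')(t) = Pow(Add(-5, t), -1)
Mul(Add(Add(-18, Mul(-1, 7)), Function('S')(0)), Mul(Function('W')(5), Pow(5, -1))) = Mul(Add(Add(-18, Mul(-1, 7)), Pow(Add(-5, 0), -1)), Mul(5, Pow(5, -1))) = Mul(Add(Add(-18, -7), Pow(-5, -1)), Mul(5, Rational(1, 5))) = Mul(Add(-25, Rational(-1, 5)), 1) = Mul(Rational(-126, 5), 1) = Rational(-126, 5)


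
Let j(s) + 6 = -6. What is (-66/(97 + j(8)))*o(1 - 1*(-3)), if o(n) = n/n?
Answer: -66/85 ≈ -0.77647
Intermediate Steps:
j(s) = -12 (j(s) = -6 - 6 = -12)
o(n) = 1
(-66/(97 + j(8)))*o(1 - 1*(-3)) = (-66/(97 - 12))*1 = (-66/85)*1 = ((1/85)*(-66))*1 = -66/85*1 = -66/85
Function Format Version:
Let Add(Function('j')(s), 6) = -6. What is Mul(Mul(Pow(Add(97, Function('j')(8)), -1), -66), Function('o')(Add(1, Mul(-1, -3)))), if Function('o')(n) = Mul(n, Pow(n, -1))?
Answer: Rational(-66, 85) ≈ -0.77647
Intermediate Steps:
Function('j')(s) = -12 (Function('j')(s) = Add(-6, -6) = -12)
Function('o')(n) = 1
Mul(Mul(Pow(Add(97, Function('j')(8)), -1), -66), Function('o')(Add(1, Mul(-1, -3)))) = Mul(Mul(Pow(Add(97, -12), -1), -66), 1) = Mul(Mul(Pow(85, -1), -66), 1) = Mul(Mul(Rational(1, 85), -66), 1) = Mul(Rational(-66, 85), 1) = Rational(-66, 85)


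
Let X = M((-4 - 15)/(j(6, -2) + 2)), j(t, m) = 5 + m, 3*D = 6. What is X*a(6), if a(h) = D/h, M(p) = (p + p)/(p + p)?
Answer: 1/3 ≈ 0.33333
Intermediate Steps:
D = 2 (D = (1/3)*6 = 2)
M(p) = 1 (M(p) = (2*p)/((2*p)) = (2*p)*(1/(2*p)) = 1)
X = 1
a(h) = 2/h
X*a(6) = 1*(2/6) = 1*(2*(1/6)) = 1*(1/3) = 1/3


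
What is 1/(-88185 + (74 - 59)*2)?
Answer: -1/88155 ≈ -1.1344e-5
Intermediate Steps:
1/(-88185 + (74 - 59)*2) = 1/(-88185 + 15*2) = 1/(-88185 + 30) = 1/(-88155) = -1/88155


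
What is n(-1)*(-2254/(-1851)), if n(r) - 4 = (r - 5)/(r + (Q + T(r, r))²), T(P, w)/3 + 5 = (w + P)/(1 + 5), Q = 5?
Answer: 89033/18510 ≈ 4.8100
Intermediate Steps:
T(P, w) = -15 + P/2 + w/2 (T(P, w) = -15 + 3*((w + P)/(1 + 5)) = -15 + 3*((P + w)/6) = -15 + 3*((P + w)*(⅙)) = -15 + 3*(P/6 + w/6) = -15 + (P/2 + w/2) = -15 + P/2 + w/2)
n(r) = 4 + (-5 + r)/(r + (-10 + r)²) (n(r) = 4 + (r - 5)/(r + (5 + (-15 + r/2 + r/2))²) = 4 + (-5 + r)/(r + (5 + (-15 + r))²) = 4 + (-5 + r)/(r + (-10 + r)²))
n(-1)*(-2254/(-1851)) = ((-5 + 4*(-10 - 1)² + 5*(-1))/(-1 + (-10 - 1)²))*(-2254/(-1851)) = ((-5 + 4*(-11)² - 5)/(-1 + (-11)²))*(-2254*(-1/1851)) = ((-5 + 4*121 - 5)/(-1 + 121))*(2254/1851) = ((-5 + 484 - 5)/120)*(2254/1851) = ((1/120)*474)*(2254/1851) = (79/20)*(2254/1851) = 89033/18510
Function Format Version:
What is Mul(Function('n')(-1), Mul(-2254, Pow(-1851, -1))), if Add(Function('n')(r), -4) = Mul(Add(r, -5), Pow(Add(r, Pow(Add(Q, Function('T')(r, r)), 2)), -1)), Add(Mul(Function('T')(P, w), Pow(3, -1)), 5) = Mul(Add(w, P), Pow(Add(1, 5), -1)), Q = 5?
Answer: Rational(89033, 18510) ≈ 4.8100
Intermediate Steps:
Function('T')(P, w) = Add(-15, Mul(Rational(1, 2), P), Mul(Rational(1, 2), w)) (Function('T')(P, w) = Add(-15, Mul(3, Mul(Add(w, P), Pow(Add(1, 5), -1)))) = Add(-15, Mul(3, Mul(Add(P, w), Pow(6, -1)))) = Add(-15, Mul(3, Mul(Add(P, w), Rational(1, 6)))) = Add(-15, Mul(3, Add(Mul(Rational(1, 6), P), Mul(Rational(1, 6), w)))) = Add(-15, Add(Mul(Rational(1, 2), P), Mul(Rational(1, 2), w))) = Add(-15, Mul(Rational(1, 2), P), Mul(Rational(1, 2), w)))
Function('n')(r) = Add(4, Mul(Pow(Add(r, Pow(Add(-10, r), 2)), -1), Add(-5, r))) (Function('n')(r) = Add(4, Mul(Add(r, -5), Pow(Add(r, Pow(Add(5, Add(-15, Mul(Rational(1, 2), r), Mul(Rational(1, 2), r))), 2)), -1))) = Add(4, Mul(Add(-5, r), Pow(Add(r, Pow(Add(5, Add(-15, r)), 2)), -1))) = Add(4, Mul(Add(-5, r), Pow(Add(r, Pow(Add(-10, r), 2)), -1))) = Add(4, Mul(Pow(Add(r, Pow(Add(-10, r), 2)), -1), Add(-5, r))))
Mul(Function('n')(-1), Mul(-2254, Pow(-1851, -1))) = Mul(Mul(Pow(Add(-1, Pow(Add(-10, -1), 2)), -1), Add(-5, Mul(4, Pow(Add(-10, -1), 2)), Mul(5, -1))), Mul(-2254, Pow(-1851, -1))) = Mul(Mul(Pow(Add(-1, Pow(-11, 2)), -1), Add(-5, Mul(4, Pow(-11, 2)), -5)), Mul(-2254, Rational(-1, 1851))) = Mul(Mul(Pow(Add(-1, 121), -1), Add(-5, Mul(4, 121), -5)), Rational(2254, 1851)) = Mul(Mul(Pow(120, -1), Add(-5, 484, -5)), Rational(2254, 1851)) = Mul(Mul(Rational(1, 120), 474), Rational(2254, 1851)) = Mul(Rational(79, 20), Rational(2254, 1851)) = Rational(89033, 18510)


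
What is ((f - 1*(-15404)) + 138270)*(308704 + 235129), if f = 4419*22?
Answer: 136443349036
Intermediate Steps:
f = 97218
((f - 1*(-15404)) + 138270)*(308704 + 235129) = ((97218 - 1*(-15404)) + 138270)*(308704 + 235129) = ((97218 + 15404) + 138270)*543833 = (112622 + 138270)*543833 = 250892*543833 = 136443349036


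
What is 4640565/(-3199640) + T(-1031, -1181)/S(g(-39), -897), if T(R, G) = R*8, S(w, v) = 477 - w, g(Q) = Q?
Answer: -1439258113/82550712 ≈ -17.435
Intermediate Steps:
T(R, G) = 8*R
4640565/(-3199640) + T(-1031, -1181)/S(g(-39), -897) = 4640565/(-3199640) + (8*(-1031))/(477 - 1*(-39)) = 4640565*(-1/3199640) - 8248/(477 + 39) = -928113/639928 - 8248/516 = -928113/639928 - 8248*1/516 = -928113/639928 - 2062/129 = -1439258113/82550712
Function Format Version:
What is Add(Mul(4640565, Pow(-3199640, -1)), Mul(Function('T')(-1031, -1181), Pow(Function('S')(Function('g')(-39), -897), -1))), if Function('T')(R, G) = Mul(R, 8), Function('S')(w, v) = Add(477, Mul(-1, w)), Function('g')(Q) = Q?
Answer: Rational(-1439258113, 82550712) ≈ -17.435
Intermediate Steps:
Function('T')(R, G) = Mul(8, R)
Add(Mul(4640565, Pow(-3199640, -1)), Mul(Function('T')(-1031, -1181), Pow(Function('S')(Function('g')(-39), -897), -1))) = Add(Mul(4640565, Pow(-3199640, -1)), Mul(Mul(8, -1031), Pow(Add(477, Mul(-1, -39)), -1))) = Add(Mul(4640565, Rational(-1, 3199640)), Mul(-8248, Pow(Add(477, 39), -1))) = Add(Rational(-928113, 639928), Mul(-8248, Pow(516, -1))) = Add(Rational(-928113, 639928), Mul(-8248, Rational(1, 516))) = Add(Rational(-928113, 639928), Rational(-2062, 129)) = Rational(-1439258113, 82550712)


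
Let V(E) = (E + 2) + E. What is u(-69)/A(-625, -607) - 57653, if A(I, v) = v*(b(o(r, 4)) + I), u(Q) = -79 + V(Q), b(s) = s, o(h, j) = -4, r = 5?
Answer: -22012088574/381803 ≈ -57653.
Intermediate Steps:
V(E) = 2 + 2*E (V(E) = (2 + E) + E = 2 + 2*E)
u(Q) = -77 + 2*Q (u(Q) = -79 + (2 + 2*Q) = -77 + 2*Q)
A(I, v) = v*(-4 + I)
u(-69)/A(-625, -607) - 57653 = (-77 + 2*(-69))/((-607*(-4 - 625))) - 57653 = (-77 - 138)/((-607*(-629))) - 57653 = -215/381803 - 57653 = -22012088574/381803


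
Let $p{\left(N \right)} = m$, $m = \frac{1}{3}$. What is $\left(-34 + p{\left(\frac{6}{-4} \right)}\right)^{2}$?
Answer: $\frac{10201}{9} \approx 1133.4$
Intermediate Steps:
$m = \frac{1}{3} \approx 0.33333$
$p{\left(N \right)} = \frac{1}{3}$
$\left(-34 + p{\left(\frac{6}{-4} \right)}\right)^{2} = \left(-34 + \frac{1}{3}\right)^{2} = \left(- \frac{101}{3}\right)^{2} = \frac{10201}{9}$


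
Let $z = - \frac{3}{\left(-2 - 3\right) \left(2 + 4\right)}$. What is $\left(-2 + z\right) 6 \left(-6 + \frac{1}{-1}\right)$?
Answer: $\frac{399}{5} \approx 79.8$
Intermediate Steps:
$z = \frac{1}{10}$ ($z = - \frac{3}{\left(-5\right) 6} = - \frac{3}{-30} = \left(-3\right) \left(- \frac{1}{30}\right) = \frac{1}{10} \approx 0.1$)
$\left(-2 + z\right) 6 \left(-6 + \frac{1}{-1}\right) = \left(-2 + \frac{1}{10}\right) 6 \left(-6 + \frac{1}{-1}\right) = \left(- \frac{19}{10}\right) 6 \left(-6 - 1\right) = \left(- \frac{57}{5}\right) \left(-7\right) = \frac{399}{5}$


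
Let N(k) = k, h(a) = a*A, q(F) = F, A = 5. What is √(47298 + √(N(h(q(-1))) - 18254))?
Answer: √(47298 + 31*I*√19) ≈ 217.48 + 0.3107*I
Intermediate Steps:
h(a) = 5*a (h(a) = a*5 = 5*a)
√(47298 + √(N(h(q(-1))) - 18254)) = √(47298 + √(5*(-1) - 18254)) = √(47298 + √(-5 - 18254)) = √(47298 + √(-18259)) = √(47298 + 31*I*√19)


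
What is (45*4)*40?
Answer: 7200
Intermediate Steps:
(45*4)*40 = 180*40 = 7200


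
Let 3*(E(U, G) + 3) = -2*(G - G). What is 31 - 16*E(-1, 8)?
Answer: 79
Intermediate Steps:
E(U, G) = -3 (E(U, G) = -3 + (-2*(G - G))/3 = -3 + (-2*0)/3 = -3 + (⅓)*0 = -3 + 0 = -3)
31 - 16*E(-1, 8) = 31 - 16*(-3) = 31 + 48 = 79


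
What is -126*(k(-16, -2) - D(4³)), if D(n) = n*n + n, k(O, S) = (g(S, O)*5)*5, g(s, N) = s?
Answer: 530460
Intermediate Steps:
k(O, S) = 25*S (k(O, S) = (S*5)*5 = (5*S)*5 = 25*S)
D(n) = n + n² (D(n) = n² + n = n + n²)
-126*(k(-16, -2) - D(4³)) = -126*(25*(-2) - 4³*(1 + 4³)) = -126*(-50 - 64*(1 + 64)) = -126*(-50 - 64*65) = -126*(-50 - 1*4160) = -126*(-50 - 4160) = -126*(-4210) = 530460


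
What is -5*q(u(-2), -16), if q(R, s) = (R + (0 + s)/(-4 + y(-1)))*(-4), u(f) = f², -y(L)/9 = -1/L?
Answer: 1360/13 ≈ 104.62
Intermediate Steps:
y(L) = 9/L (y(L) = -(-9)/L = 9/L)
q(R, s) = -4*R + 4*s/13 (q(R, s) = (R + (0 + s)/(-4 + 9/(-1)))*(-4) = (R + s/(-4 + 9*(-1)))*(-4) = (R + s/(-4 - 9))*(-4) = (R + s/(-13))*(-4) = (R + s*(-1/13))*(-4) = (R - s/13)*(-4) = -4*R + 4*s/13)
-5*q(u(-2), -16) = -5*(-4*(-2)² + (4/13)*(-16)) = -5*(-4*4 - 64/13) = -5*(-16 - 64/13) = -5*(-272/13) = 1360/13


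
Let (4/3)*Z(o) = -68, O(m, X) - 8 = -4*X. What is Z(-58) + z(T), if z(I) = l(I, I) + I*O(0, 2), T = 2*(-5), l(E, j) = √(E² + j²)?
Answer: -51 + 10*√2 ≈ -36.858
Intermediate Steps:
O(m, X) = 8 - 4*X
Z(o) = -51 (Z(o) = (¾)*(-68) = -51)
T = -10
z(I) = √2*√(I²) (z(I) = √(I² + I²) + I*(8 - 4*2) = √(2*I²) + I*(8 - 8) = √2*√(I²) + I*0 = √2*√(I²) + 0 = √2*√(I²))
Z(-58) + z(T) = -51 + √2*√((-10)²) = -51 + √2*√100 = -51 + √2*10 = -51 + 10*√2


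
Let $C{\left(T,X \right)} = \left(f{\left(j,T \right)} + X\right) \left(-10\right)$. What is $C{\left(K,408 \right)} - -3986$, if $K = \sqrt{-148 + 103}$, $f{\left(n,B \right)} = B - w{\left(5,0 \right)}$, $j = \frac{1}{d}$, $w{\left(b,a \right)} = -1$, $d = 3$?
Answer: $-104 - 30 i \sqrt{5} \approx -104.0 - 67.082 i$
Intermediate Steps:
$j = \frac{1}{3} \approx 0.33333$
$f{\left(n,B \right)} = 1 + B$ ($f{\left(n,B \right)} = B - -1 = B + 1 = 1 + B$)
$K = 3 i \sqrt{5}$ ($K = \sqrt{-45} = 3 i \sqrt{5} \approx 6.7082 i$)
$C{\left(T,X \right)} = -10 - 10 T - 10 X$ ($C{\left(T,X \right)} = \left(\left(1 + T\right) + X\right) \left(-10\right) = \left(1 + T + X\right) \left(-10\right) = -10 - 10 T - 10 X$)
$C{\left(K,408 \right)} - -3986 = \left(-10 - 10 \cdot 3 i \sqrt{5} - 4080\right) - -3986 = \left(-10 - 30 i \sqrt{5} - 4080\right) + 3986 = \left(-4090 - 30 i \sqrt{5}\right) + 3986 = -104 - 30 i \sqrt{5}$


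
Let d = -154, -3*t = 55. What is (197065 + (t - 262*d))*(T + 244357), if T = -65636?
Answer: 127282236664/3 ≈ 4.2427e+10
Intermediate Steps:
t = -55/3 (t = -1/3*55 = -55/3 ≈ -18.333)
(197065 + (t - 262*d))*(T + 244357) = (197065 + (-55/3 - 262*(-154)))*(-65636 + 244357) = (197065 + (-55/3 + 40348))*178721 = (197065 + 120989/3)*178721 = (712184/3)*178721 = 127282236664/3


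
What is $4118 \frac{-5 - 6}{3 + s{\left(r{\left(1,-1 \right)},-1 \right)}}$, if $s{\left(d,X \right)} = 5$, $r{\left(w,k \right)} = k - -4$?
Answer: $- \frac{22649}{4} \approx -5662.3$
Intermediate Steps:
$r{\left(w,k \right)} = 4 + k$ ($r{\left(w,k \right)} = k + 4 = 4 + k$)
$4118 \frac{-5 - 6}{3 + s{\left(r{\left(1,-1 \right)},-1 \right)}} = 4118 \frac{-5 - 6}{3 + 5} = 4118 \left(- \frac{11}{8}\right) = - \frac{22649}{4}$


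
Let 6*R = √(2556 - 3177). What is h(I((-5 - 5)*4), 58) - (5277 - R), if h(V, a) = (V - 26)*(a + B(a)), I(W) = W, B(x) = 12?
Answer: -9897 + I*√69/2 ≈ -9897.0 + 4.1533*I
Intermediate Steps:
R = I*√69/2 (R = √(2556 - 3177)/6 = √(-621)/6 = (3*I*√69)/6 = I*√69/2 ≈ 4.1533*I)
h(V, a) = (-26 + V)*(12 + a) (h(V, a) = (V - 26)*(a + 12) = (-26 + V)*(12 + a))
h(I((-5 - 5)*4), 58) - (5277 - R) = (-312 - 26*58 + 12*((-5 - 5)*4) + ((-5 - 5)*4)*58) - (5277 - I*√69/2) = (-312 - 1508 + 12*(-10*4) - 10*4*58) - (5277 - I*√69/2) = (-312 - 1508 + 12*(-40) - 40*58) + (-5277 + I*√69/2) = (-312 - 1508 - 480 - 2320) + (-5277 + I*√69/2) = -4620 + (-5277 + I*√69/2) = -9897 + I*√69/2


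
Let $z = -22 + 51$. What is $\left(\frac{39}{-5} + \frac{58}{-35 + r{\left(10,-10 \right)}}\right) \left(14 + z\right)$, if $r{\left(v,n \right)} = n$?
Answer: $- \frac{17587}{45} \approx -390.82$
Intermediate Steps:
$z = 29$
$\left(\frac{39}{-5} + \frac{58}{-35 + r{\left(10,-10 \right)}}\right) \left(14 + z\right) = \left(\frac{39}{-5} + \frac{58}{-35 - 10}\right) \left(14 + 29\right) = \left(39 \left(- \frac{1}{5}\right) + \frac{58}{-45}\right) 43 = \left(- \frac{39}{5} + 58 \left(- \frac{1}{45}\right)\right) 43 = \left(- \frac{39}{5} - \frac{58}{45}\right) 43 = \left(- \frac{409}{45}\right) 43 = - \frac{17587}{45}$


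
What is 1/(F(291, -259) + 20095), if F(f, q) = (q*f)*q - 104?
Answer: 1/19540562 ≈ 5.1176e-8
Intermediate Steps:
F(f, q) = -104 + f*q**2 (F(f, q) = (f*q)*q - 104 = f*q**2 - 104 = -104 + f*q**2)
1/(F(291, -259) + 20095) = 1/((-104 + 291*(-259)**2) + 20095) = 1/((-104 + 291*67081) + 20095) = 1/((-104 + 19520571) + 20095) = 1/(19520467 + 20095) = 1/19540562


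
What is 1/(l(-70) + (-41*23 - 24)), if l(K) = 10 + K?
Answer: -1/1027 ≈ -0.00097371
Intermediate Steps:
1/(l(-70) + (-41*23 - 24)) = 1/((10 - 70) + (-41*23 - 24)) = 1/(-60 + (-943 - 24)) = 1/(-60 - 967) = 1/(-1027) = -1/1027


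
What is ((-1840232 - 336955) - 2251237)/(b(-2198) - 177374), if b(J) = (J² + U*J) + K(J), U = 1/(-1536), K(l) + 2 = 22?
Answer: -261617664/274935223 ≈ -0.95156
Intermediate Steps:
K(l) = 20 (K(l) = -2 + 22 = 20)
U = -1/1536 ≈ -0.00065104
b(J) = 20 + J² - J/1536 (b(J) = (J² - J/1536) + 20 = 20 + J² - J/1536)
((-1840232 - 336955) - 2251237)/(b(-2198) - 177374) = ((-1840232 - 336955) - 2251237)/((20 + (-2198)² - 1/1536*(-2198)) - 177374) = (-2177187 - 2251237)/((20 + 4831204 + 1099/768) - 177374) = -4428424/(3710381131/768 - 177374) = -4428424/3574157899/768 = -4428424*768/3574157899 = -261617664/274935223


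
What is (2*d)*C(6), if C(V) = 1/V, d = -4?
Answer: -4/3 ≈ -1.3333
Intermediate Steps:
(2*d)*C(6) = (2*(-4))/6 = -8*⅙ = -4/3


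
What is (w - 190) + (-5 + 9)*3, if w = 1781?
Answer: 1603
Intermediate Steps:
(w - 190) + (-5 + 9)*3 = (1781 - 190) + (-5 + 9)*3 = 1591 + 4*3 = 1591 + 12 = 1603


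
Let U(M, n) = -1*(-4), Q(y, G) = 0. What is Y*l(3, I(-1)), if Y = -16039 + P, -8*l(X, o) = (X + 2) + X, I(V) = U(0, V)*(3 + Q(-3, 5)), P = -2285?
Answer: 18324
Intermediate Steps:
U(M, n) = 4
I(V) = 12 (I(V) = 4*(3 + 0) = 4*3 = 12)
l(X, o) = -¼ - X/4 (l(X, o) = -((X + 2) + X)/8 = -((2 + X) + X)/8 = -(2 + 2*X)/8 = -¼ - X/4)
Y = -18324 (Y = -16039 - 2285 = -18324)
Y*l(3, I(-1)) = -18324*(-¼ - ¼*3) = -18324*(-¼ - ¾) = -18324*(-1) = 18324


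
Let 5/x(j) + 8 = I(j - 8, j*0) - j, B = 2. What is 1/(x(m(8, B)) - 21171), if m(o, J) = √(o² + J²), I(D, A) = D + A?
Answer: -16/338741 ≈ -4.7234e-5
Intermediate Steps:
I(D, A) = A + D
m(o, J) = √(J² + o²)
x(j) = -5/16 (x(j) = 5/(-8 + ((j*0 + (j - 8)) - j)) = 5/(-8 + ((0 + (-8 + j)) - j)) = 5/(-8 + ((-8 + j) - j)) = 5/(-8 - 8) = 5/(-16) = 5*(-1/16) = -5/16)
1/(x(m(8, B)) - 21171) = 1/(-5/16 - 21171) = 1/(-338741/16) = -16/338741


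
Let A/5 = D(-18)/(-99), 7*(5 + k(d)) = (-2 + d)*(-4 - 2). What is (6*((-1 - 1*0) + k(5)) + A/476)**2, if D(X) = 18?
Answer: 369985225/139876 ≈ 2645.1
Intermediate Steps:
k(d) = -23/7 - 6*d/7 (k(d) = -5 + ((-2 + d)*(-4 - 2))/7 = -5 + ((-2 + d)*(-6))/7 = -5 + (12 - 6*d)/7 = -5 + (12/7 - 6*d/7) = -23/7 - 6*d/7)
A = -10/11 (A = 5*(18/(-99)) = 5*(18*(-1/99)) = 5*(-2/11) = -10/11 ≈ -0.90909)
(6*((-1 - 1*0) + k(5)) + A/476)**2 = (6*((-1 - 1*0) + (-23/7 - 6/7*5)) - 10/11/476)**2 = (6*((-1 + 0) + (-23/7 - 30/7)) - 10/11*1/476)**2 = (6*(-1 - 53/7) - 5/2618)**2 = (6*(-60/7) - 5/2618)**2 = (-360/7 - 5/2618)**2 = (-19235/374)**2 = 369985225/139876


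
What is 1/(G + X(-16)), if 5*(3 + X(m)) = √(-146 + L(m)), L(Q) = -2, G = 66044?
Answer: 1651025/109035342173 - 10*I*√37/109035342173 ≈ 1.5142e-5 - 5.5787e-10*I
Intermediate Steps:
X(m) = -3 + 2*I*√37/5 (X(m) = -3 + √(-146 - 2)/5 = -3 + √(-148)/5 = -3 + (2*I*√37)/5 = -3 + 2*I*√37/5)
1/(G + X(-16)) = 1/(66044 + (-3 + 2*I*√37/5)) = 1/(66041 + 2*I*√37/5)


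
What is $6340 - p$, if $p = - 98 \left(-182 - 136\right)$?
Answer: $-24824$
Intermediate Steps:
$p = 31164$ ($p = \left(-98\right) \left(-318\right) = 31164$)
$6340 - p = 6340 - 31164 = -24824$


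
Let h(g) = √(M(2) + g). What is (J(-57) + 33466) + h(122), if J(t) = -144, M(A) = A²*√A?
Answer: 33322 + √(122 + 4*√2) ≈ 33333.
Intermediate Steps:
M(A) = A^(5/2)
h(g) = √(g + 4*√2) (h(g) = √(2^(5/2) + g) = √(4*√2 + g) = √(g + 4*√2))
(J(-57) + 33466) + h(122) = (-144 + 33466) + √(122 + 4*√2) = 33322 + √(122 + 4*√2)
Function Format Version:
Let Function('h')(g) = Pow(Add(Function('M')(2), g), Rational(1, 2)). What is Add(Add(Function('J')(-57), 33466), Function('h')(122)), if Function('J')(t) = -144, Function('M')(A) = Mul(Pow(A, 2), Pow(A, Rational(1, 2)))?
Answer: Add(33322, Pow(Add(122, Mul(4, Pow(2, Rational(1, 2)))), Rational(1, 2))) ≈ 33333.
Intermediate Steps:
Function('M')(A) = Pow(A, Rational(5, 2))
Function('h')(g) = Pow(Add(g, Mul(4, Pow(2, Rational(1, 2)))), Rational(1, 2)) (Function('h')(g) = Pow(Add(Pow(2, Rational(5, 2)), g), Rational(1, 2)) = Pow(Add(Mul(4, Pow(2, Rational(1, 2))), g), Rational(1, 2)) = Pow(Add(g, Mul(4, Pow(2, Rational(1, 2)))), Rational(1, 2)))
Add(Add(Function('J')(-57), 33466), Function('h')(122)) = Add(Add(-144, 33466), Pow(Add(122, Mul(4, Pow(2, Rational(1, 2)))), Rational(1, 2))) = Add(33322, Pow(Add(122, Mul(4, Pow(2, Rational(1, 2)))), Rational(1, 2)))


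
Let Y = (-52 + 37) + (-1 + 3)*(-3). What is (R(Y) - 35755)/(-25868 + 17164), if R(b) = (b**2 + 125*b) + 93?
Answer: 18923/4352 ≈ 4.3481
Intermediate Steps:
Y = -21 (Y = -15 + 2*(-3) = -15 - 6 = -21)
R(b) = 93 + b**2 + 125*b
(R(Y) - 35755)/(-25868 + 17164) = ((93 + (-21)**2 + 125*(-21)) - 35755)/(-25868 + 17164) = ((93 + 441 - 2625) - 35755)/(-8704) = (-2091 - 35755)*(-1/8704) = -37846*(-1/8704) = 18923/4352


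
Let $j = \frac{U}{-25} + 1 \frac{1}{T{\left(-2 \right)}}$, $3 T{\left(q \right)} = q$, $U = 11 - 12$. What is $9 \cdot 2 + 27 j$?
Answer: $- \frac{1071}{50} \approx -21.42$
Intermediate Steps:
$U = -1$ ($U = 11 - 12 = -1$)
$T{\left(q \right)} = \frac{q}{3}$
$j = - \frac{73}{50}$ ($j = - \frac{1}{-25} + 1 \frac{1}{\frac{1}{3} \left(-2\right)} = \left(-1\right) \left(- \frac{1}{25}\right) + 1 \frac{1}{- \frac{2}{3}} = \frac{1}{25} + 1 \left(- \frac{3}{2}\right) = \frac{1}{25} - \frac{3}{2} = - \frac{73}{50} \approx -1.46$)
$9 \cdot 2 + 27 j = 9 \cdot 2 + 27 \left(- \frac{73}{50}\right) = 18 - \frac{1971}{50} = - \frac{1071}{50}$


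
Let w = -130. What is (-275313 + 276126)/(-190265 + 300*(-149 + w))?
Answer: -813/273965 ≈ -0.0029675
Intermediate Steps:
(-275313 + 276126)/(-190265 + 300*(-149 + w)) = (-275313 + 276126)/(-190265 + 300*(-149 - 130)) = 813/(-190265 + 300*(-279)) = 813/(-190265 - 83700) = 813/(-273965) = 813*(-1/273965) = -813/273965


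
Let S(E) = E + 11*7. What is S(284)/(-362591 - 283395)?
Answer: -361/645986 ≈ -0.00055884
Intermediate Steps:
S(E) = 77 + E (S(E) = E + 77 = 77 + E)
S(284)/(-362591 - 283395) = (77 + 284)/(-362591 - 283395) = 361/(-645986) = 361*(-1/645986) = -361/645986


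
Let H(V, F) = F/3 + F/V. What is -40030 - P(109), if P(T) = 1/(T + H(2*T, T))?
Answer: -35026256/875 ≈ -40030.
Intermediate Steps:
H(V, F) = F/3 + F/V (H(V, F) = F*(⅓) + F/V = F/3 + F/V)
P(T) = 1/(½ + 4*T/3) (P(T) = 1/(T + (T/3 + T/((2*T)))) = 1/(T + (T/3 + T*(1/(2*T)))) = 1/(T + (T/3 + ½)) = 1/(T + (½ + T/3)) = 1/(½ + 4*T/3))
-40030 - P(109) = -40030 - 6/(3 + 8*109) = -40030 - 6/(3 + 872) = -40030 - 6/875 = -35026256/875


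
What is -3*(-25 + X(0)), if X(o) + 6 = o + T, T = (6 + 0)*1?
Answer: 75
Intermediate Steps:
T = 6 (T = 6*1 = 6)
X(o) = o (X(o) = -6 + (o + 6) = -6 + (6 + o) = o)
-3*(-25 + X(0)) = -3*(-25 + 0) = -3*(-25) = 75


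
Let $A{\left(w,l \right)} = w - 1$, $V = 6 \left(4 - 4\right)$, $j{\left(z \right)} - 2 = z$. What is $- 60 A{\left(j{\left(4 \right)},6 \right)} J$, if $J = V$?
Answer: $0$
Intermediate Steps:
$j{\left(z \right)} = 2 + z$
$V = 0$ ($V = 6 \cdot 0 = 0$)
$A{\left(w,l \right)} = -1 + w$
$J = 0$
$- 60 A{\left(j{\left(4 \right)},6 \right)} J = - 60 \left(-1 + \left(2 + 4\right)\right) 0 = - 60 \left(-1 + 6\right) 0 = \left(-60\right) 5 \cdot 0 = \left(-300\right) 0 = 0$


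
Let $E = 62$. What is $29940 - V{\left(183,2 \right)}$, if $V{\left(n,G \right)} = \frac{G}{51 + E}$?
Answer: $\frac{3383218}{113} \approx 29940.0$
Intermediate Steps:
$V{\left(n,G \right)} = \frac{G}{113}$ ($V{\left(n,G \right)} = \frac{G}{51 + 62} = \frac{G}{113}$)
$29940 - V{\left(183,2 \right)} = 29940 - \frac{1}{113} \cdot 2 = 29940 - \frac{2}{113} = \frac{3383218}{113}$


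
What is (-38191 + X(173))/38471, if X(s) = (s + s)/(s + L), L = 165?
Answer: -6454106/6501599 ≈ -0.99269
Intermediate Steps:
X(s) = 2*s/(165 + s) (X(s) = (s + s)/(s + 165) = (2*s)/(165 + s) = 2*s/(165 + s))
(-38191 + X(173))/38471 = (-38191 + 2*173/(165 + 173))/38471 = (-38191 + 2*173/338)*(1/38471) = (-38191 + 2*173*(1/338))*(1/38471) = (-38191 + 173/169)*(1/38471) = -6454106/169*1/38471 = -6454106/6501599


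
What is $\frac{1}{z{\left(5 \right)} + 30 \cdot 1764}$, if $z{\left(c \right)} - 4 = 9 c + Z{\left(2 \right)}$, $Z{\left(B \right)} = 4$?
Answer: $\frac{1}{52973} \approx 1.8878 \cdot 10^{-5}$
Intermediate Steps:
$z{\left(c \right)} = 8 + 9 c$ ($z{\left(c \right)} = 4 + \left(9 c + 4\right) = 4 + \left(4 + 9 c\right) = 8 + 9 c$)
$\frac{1}{z{\left(5 \right)} + 30 \cdot 1764} = \frac{1}{\left(8 + 9 \cdot 5\right) + 30 \cdot 1764} = \frac{1}{\left(8 + 45\right) + 52920} = \frac{1}{53 + 52920} = \frac{1}{52973}$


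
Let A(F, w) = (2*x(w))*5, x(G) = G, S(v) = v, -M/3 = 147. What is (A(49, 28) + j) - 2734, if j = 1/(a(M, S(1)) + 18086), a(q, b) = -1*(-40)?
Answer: -44481203/18126 ≈ -2454.0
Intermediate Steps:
M = -441 (M = -3*147 = -441)
A(F, w) = 10*w (A(F, w) = (2*w)*5 = 10*w)
a(q, b) = 40
j = 1/18126 (j = 1/(40 + 18086) = 1/18126 ≈ 5.5169e-5)
(A(49, 28) + j) - 2734 = (10*28 + 1/18126) - 2734 = (280 + 1/18126) - 2734 = 5075281/18126 - 2734 = -44481203/18126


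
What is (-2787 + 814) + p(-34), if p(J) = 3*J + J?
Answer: -2109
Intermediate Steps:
p(J) = 4*J
(-2787 + 814) + p(-34) = (-2787 + 814) + 4*(-34) = -1973 - 136 = -2109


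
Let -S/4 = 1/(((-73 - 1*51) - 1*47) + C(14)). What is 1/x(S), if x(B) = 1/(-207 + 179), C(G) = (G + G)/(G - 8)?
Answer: -28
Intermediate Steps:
C(G) = 2*G/(-8 + G) (C(G) = (2*G)/(-8 + G) = 2*G/(-8 + G))
S = 12/499 (S = -4/(((-73 - 1*51) - 1*47) + 2*14/(-8 + 14)) = -4/(((-73 - 51) - 47) + 2*14/6) = -4/((-124 - 47) + 2*14*(⅙)) = -4/(-171 + 14/3) = -4/(-499/3) = -4*(-3/499) = 12/499 ≈ 0.024048)
x(B) = -1/28 (x(B) = 1/(-28) = -1/28)
1/x(S) = 1/(-1/28) = -28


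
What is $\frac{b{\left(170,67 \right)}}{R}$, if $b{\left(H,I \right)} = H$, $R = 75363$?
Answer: $\frac{170}{75363} \approx 0.0022557$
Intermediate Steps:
$\frac{b{\left(170,67 \right)}}{R} = \frac{170}{75363}$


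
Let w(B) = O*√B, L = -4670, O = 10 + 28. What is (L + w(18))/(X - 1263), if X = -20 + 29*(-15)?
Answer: 2335/859 - 57*√2/859 ≈ 2.6244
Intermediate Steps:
O = 38
X = -455 (X = -20 - 435 = -455)
w(B) = 38*√B
(L + w(18))/(X - 1263) = (-4670 + 38*√18)/(-455 - 1263) = (-4670 + 38*(3*√2))/(-1718) = (-4670 + 114*√2)*(-1/1718) = 2335/859 - 57*√2/859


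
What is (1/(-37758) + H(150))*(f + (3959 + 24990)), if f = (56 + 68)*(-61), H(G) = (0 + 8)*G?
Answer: 138420824945/5394 ≈ 2.5662e+7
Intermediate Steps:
H(G) = 8*G
f = -7564 (f = 124*(-61) = -7564)
(1/(-37758) + H(150))*(f + (3959 + 24990)) = (1/(-37758) + 8*150)*(-7564 + (3959 + 24990)) = (-1/37758 + 1200)*(-7564 + 28949) = (45309599/37758)*21385 = 138420824945/5394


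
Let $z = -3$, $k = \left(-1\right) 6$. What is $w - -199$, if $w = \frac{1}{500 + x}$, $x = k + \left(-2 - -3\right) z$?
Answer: $\frac{97710}{491} \approx 199.0$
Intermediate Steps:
$k = -6$
$x = -9$ ($x = -6 + \left(-2 - -3\right) \left(-3\right) = -6 + \left(-2 + 3\right) \left(-3\right) = -6 + 1 \left(-3\right) = -6 - 3 = -9$)
$w = \frac{1}{491}$ ($w = \frac{1}{500 - 9} = \frac{1}{491} \approx 0.0020367$)
$w - -199 = \frac{1}{491} - -199 = \frac{1}{491} + 199 = \frac{97710}{491}$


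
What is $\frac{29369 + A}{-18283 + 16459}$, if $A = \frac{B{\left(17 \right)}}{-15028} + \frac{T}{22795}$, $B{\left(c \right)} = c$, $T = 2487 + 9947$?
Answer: $- \frac{591819226681}{36755022720} \approx -16.102$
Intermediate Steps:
$T = 12434$
$A = \frac{10968861}{20150780}$ ($A = \frac{17}{-15028} + \frac{12434}{22795} = 17 \left(- \frac{1}{15028}\right) + 12434 \cdot \frac{1}{22795} = - \frac{1}{884} + \frac{12434}{22795} = \frac{10968861}{20150780} \approx 0.54434$)
$\frac{29369 + A}{-18283 + 16459} = \frac{29369 + \frac{10968861}{20150780}}{-18283 + 16459} = \frac{591819226681}{20150780 \left(-1824\right)} = \frac{591819226681}{20150780} \left(- \frac{1}{1824}\right) = - \frac{591819226681}{36755022720}$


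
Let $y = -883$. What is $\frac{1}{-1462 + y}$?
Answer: $- \frac{1}{2345} \approx -0.00042644$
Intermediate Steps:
$\frac{1}{-1462 + y} = \frac{1}{-1462 - 883} = \frac{1}{-2345} = - \frac{1}{2345}$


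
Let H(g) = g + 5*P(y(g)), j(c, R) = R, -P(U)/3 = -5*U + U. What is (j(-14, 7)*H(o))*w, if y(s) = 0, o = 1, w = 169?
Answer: 1183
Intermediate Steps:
P(U) = 12*U (P(U) = -3*(-5*U + U) = -(-12)*U = 12*U)
H(g) = g (H(g) = g + 5*(12*0) = g + 5*0 = g + 0 = g)
(j(-14, 7)*H(o))*w = (7*1)*169 = 7*169 = 1183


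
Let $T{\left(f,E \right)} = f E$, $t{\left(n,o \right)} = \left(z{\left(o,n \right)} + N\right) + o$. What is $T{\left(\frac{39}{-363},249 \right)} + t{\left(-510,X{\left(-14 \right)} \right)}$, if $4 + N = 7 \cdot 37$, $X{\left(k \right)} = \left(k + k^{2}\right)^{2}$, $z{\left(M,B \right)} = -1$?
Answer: $\frac{4035501}{121} \approx 33351.0$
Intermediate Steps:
$N = 255$ ($N = -4 + 7 \cdot 37 = -4 + 259 = 255$)
$t{\left(n,o \right)} = 254 + o$ ($t{\left(n,o \right)} = \left(-1 + 255\right) + o = 254 + o$)
$T{\left(f,E \right)} = E f$
$T{\left(\frac{39}{-363},249 \right)} + t{\left(-510,X{\left(-14 \right)} \right)} = 249 \frac{39}{-363} + \left(254 + \left(-14\right)^{2} \left(1 - 14\right)^{2}\right) = 249 \cdot 39 \left(- \frac{1}{363}\right) + \left(254 + 196 \left(-13\right)^{2}\right) = 249 \left(- \frac{13}{121}\right) + \left(254 + 196 \cdot 169\right) = - \frac{3237}{121} + \left(254 + 33124\right) = - \frac{3237}{121} + 33378 = \frac{4035501}{121}$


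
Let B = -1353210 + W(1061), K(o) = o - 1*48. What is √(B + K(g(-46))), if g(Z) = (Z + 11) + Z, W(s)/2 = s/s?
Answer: I*√1353337 ≈ 1163.3*I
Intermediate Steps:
W(s) = 2 (W(s) = 2*(s/s) = 2*1 = 2)
g(Z) = 11 + 2*Z (g(Z) = (11 + Z) + Z = 11 + 2*Z)
K(o) = -48 + o (K(o) = o - 48 = -48 + o)
B = -1353208 (B = -1353210 + 2 = -1353208)
√(B + K(g(-46))) = √(-1353208 + (-48 + (11 + 2*(-46)))) = √(-1353208 + (-48 + (11 - 92))) = √(-1353208 + (-48 - 81)) = √(-1353208 - 129) = √(-1353337) = I*√1353337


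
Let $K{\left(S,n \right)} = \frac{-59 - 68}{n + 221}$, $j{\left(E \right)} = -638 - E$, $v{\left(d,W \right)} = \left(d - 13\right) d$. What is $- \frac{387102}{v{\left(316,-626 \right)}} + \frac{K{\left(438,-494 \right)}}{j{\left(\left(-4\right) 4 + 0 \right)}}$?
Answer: $- \frac{2739350092}{677441037} \approx -4.0437$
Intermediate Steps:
$v{\left(d,W \right)} = d \left(-13 + d\right)$ ($v{\left(d,W \right)} = \left(-13 + d\right) d = d \left(-13 + d\right)$)
$K{\left(S,n \right)} = - \frac{127}{221 + n}$
$- \frac{387102}{v{\left(316,-626 \right)}} + \frac{K{\left(438,-494 \right)}}{j{\left(\left(-4\right) 4 + 0 \right)}} = - \frac{387102}{316 \left(-13 + 316\right)} + \frac{\left(-127\right) \frac{1}{221 - 494}}{-638 - \left(\left(-4\right) 4 + 0\right)} = - \frac{387102}{316 \cdot 303} + \frac{\left(-127\right) \frac{1}{-273}}{-638 - \left(-16 + 0\right)} = - \frac{387102}{95748} + \frac{\left(-127\right) \left(- \frac{1}{273}\right)}{-638 - -16} = \left(-387102\right) \frac{1}{95748} + \frac{127}{273 \left(-638 + 16\right)} = - \frac{64517}{15958} + \frac{127}{273 \left(-622\right)} = - \frac{64517}{15958} + \frac{127}{273} \left(- \frac{1}{622}\right) = - \frac{64517}{15958} - \frac{127}{169806} = - \frac{2739350092}{677441037}$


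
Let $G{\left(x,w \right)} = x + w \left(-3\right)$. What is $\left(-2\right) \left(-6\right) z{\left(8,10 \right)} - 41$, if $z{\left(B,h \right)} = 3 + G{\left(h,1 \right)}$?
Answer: $79$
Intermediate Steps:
$G{\left(x,w \right)} = x - 3 w$
$z{\left(B,h \right)} = h$ ($z{\left(B,h \right)} = 3 + \left(h - 3\right) = 3 + \left(-3 + h\right) = h$)
$\left(-2\right) \left(-6\right) z{\left(8,10 \right)} - 41 = \left(-2\right) \left(-6\right) 10 - 41 = 12 \cdot 10 + \left(-71 + 30\right) = 120 - 41 = 79$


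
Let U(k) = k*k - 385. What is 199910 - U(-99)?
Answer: 190494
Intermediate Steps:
U(k) = -385 + k² (U(k) = k² - 385 = -385 + k²)
199910 - U(-99) = 199910 - (-385 + (-99)²) = 199910 - (-385 + 9801) = 199910 - 1*9416 = 199910 - 9416 = 190494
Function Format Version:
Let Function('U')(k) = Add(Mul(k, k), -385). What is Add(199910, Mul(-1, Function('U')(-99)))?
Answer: 190494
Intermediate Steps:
Function('U')(k) = Add(-385, Pow(k, 2)) (Function('U')(k) = Add(Pow(k, 2), -385) = Add(-385, Pow(k, 2)))
Add(199910, Mul(-1, Function('U')(-99))) = Add(199910, Mul(-1, Add(-385, Pow(-99, 2)))) = Add(199910, Mul(-1, Add(-385, 9801))) = Add(199910, Mul(-1, 9416)) = Add(199910, -9416) = 190494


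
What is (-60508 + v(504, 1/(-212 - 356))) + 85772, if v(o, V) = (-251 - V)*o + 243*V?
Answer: -57504059/568 ≈ -1.0124e+5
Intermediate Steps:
v(o, V) = 243*V + o*(-251 - V) (v(o, V) = o*(-251 - V) + 243*V = 243*V + o*(-251 - V))
(-60508 + v(504, 1/(-212 - 356))) + 85772 = (-60508 + (-251*504 + 243/(-212 - 356) - 1*504/(-212 - 356))) + 85772 = (-60508 + (-126504 + 243/(-568) - 1*504/(-568))) + 85772 = (-60508 + (-126504 + 243*(-1/568) - 1*(-1/568)*504)) + 85772 = (-60508 + (-126504 - 243/568 + 63/71)) + 85772 = (-60508 - 71854011/568) + 85772 = -106222555/568 + 85772 = -57504059/568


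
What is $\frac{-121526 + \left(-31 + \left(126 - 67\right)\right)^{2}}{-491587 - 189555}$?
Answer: $\frac{60371}{340571} \approx 0.17726$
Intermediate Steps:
$\frac{-121526 + \left(-31 + \left(126 - 67\right)\right)^{2}}{-491587 - 189555} = \frac{-121526 + \left(-31 + \left(126 - 67\right)\right)^{2}}{-681142} = \left(-121526 + \left(-31 + 59\right)^{2}\right) \left(- \frac{1}{681142}\right) = \left(-121526 + 28^{2}\right) \left(- \frac{1}{681142}\right) = \left(-121526 + 784\right) \left(- \frac{1}{681142}\right) = \left(-120742\right) \left(- \frac{1}{681142}\right) = \frac{60371}{340571}$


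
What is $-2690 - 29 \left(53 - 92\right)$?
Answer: $-1559$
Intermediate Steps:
$-2690 - 29 \left(53 - 92\right) = -2690 - -1131 = -2690 + 1131 = -1559$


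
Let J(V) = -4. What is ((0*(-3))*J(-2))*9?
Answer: 0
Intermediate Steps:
((0*(-3))*J(-2))*9 = ((0*(-3))*(-4))*9 = (0*(-4))*9 = 0*9 = 0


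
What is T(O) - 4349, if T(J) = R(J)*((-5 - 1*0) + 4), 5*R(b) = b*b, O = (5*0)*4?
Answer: -4349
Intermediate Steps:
O = 0 (O = 0*4 = 0)
R(b) = b²/5 (R(b) = (b*b)/5 = b²/5)
T(J) = -J²/5 (T(J) = (J²/5)*((-5 - 1*0) + 4) = (J²/5)*((-5 + 0) + 4) = (J²/5)*(-5 + 4) = (J²/5)*(-1) = -J²/5)
T(O) - 4349 = -⅕*0² - 4349 = -⅕*0 - 4349 = 0 - 4349 = -4349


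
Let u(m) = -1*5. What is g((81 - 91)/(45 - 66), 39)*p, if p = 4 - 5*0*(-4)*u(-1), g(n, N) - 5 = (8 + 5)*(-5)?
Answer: -240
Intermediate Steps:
u(m) = -5
g(n, N) = -60 (g(n, N) = 5 + (8 + 5)*(-5) = 5 + 13*(-5) = 5 - 65 = -60)
p = 4 (p = 4 - 5*0*(-4)*(-5) = 4 - 0*(-5) = 4 - 5*0 = 4 + 0 = 4)
g((81 - 91)/(45 - 66), 39)*p = -60*4 = -240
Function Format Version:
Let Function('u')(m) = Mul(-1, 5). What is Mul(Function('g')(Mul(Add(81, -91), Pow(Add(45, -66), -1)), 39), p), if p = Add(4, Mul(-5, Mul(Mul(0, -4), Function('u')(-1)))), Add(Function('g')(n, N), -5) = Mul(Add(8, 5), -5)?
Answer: -240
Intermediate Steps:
Function('u')(m) = -5
Function('g')(n, N) = -60 (Function('g')(n, N) = Add(5, Mul(Add(8, 5), -5)) = Add(5, Mul(13, -5)) = Add(5, -65) = -60)
p = 4 (p = Add(4, Mul(-5, Mul(Mul(0, -4), -5))) = Add(4, Mul(-5, Mul(0, -5))) = Add(4, Mul(-5, 0)) = Add(4, 0) = 4)
Mul(Function('g')(Mul(Add(81, -91), Pow(Add(45, -66), -1)), 39), p) = Mul(-60, 4) = -240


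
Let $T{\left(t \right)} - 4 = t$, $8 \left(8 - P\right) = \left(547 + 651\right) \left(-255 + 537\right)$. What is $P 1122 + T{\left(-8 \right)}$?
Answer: $-47372527$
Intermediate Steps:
$P = - \frac{84443}{2}$ ($P = 8 - \frac{\left(547 + 651\right) \left(-255 + 537\right)}{8} = 8 - \frac{1198 \cdot 282}{8} = 8 - \frac{84459}{2} = - \frac{84443}{2} \approx -42222.0$)
$T{\left(t \right)} = 4 + t$
$P 1122 + T{\left(-8 \right)} = \left(- \frac{84443}{2}\right) 1122 + \left(4 - 8\right) = -47372523 - 4 = -47372527$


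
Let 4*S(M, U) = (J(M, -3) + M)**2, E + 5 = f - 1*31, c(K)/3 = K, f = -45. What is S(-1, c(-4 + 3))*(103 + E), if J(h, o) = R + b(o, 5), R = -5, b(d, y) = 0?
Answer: 198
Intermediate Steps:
c(K) = 3*K
E = -81 (E = -5 + (-45 - 1*31) = -5 + (-45 - 31) = -5 - 76 = -81)
J(h, o) = -5 (J(h, o) = -5 + 0 = -5)
S(M, U) = (-5 + M)**2/4
S(-1, c(-4 + 3))*(103 + E) = ((-5 - 1)**2/4)*(103 - 81) = ((1/4)*(-6)**2)*22 = ((1/4)*36)*22 = 9*22 = 198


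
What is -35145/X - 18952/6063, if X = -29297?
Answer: -342152609/177627711 ≈ -1.9262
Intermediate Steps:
-35145/X - 18952/6063 = -35145/(-29297) - 18952/6063 = -35145*(-1/29297) - 18952*1/6063 = 35145/29297 - 18952/6063 = -342152609/177627711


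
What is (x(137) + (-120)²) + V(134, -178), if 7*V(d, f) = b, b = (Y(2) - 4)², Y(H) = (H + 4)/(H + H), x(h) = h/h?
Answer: 403253/28 ≈ 14402.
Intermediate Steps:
x(h) = 1
Y(H) = (4 + H)/(2*H) (Y(H) = (4 + H)/((2*H)) = (4 + H)*(1/(2*H)) = (4 + H)/(2*H))
b = 25/4 (b = ((½)*(4 + 2)/2 - 4)² = ((½)*(½)*6 - 4)² = (3/2 - 4)² = (-5/2)² = 25/4 ≈ 6.2500)
V(d, f) = 25/28 (V(d, f) = (⅐)*(25/4) = 25/28)
(x(137) + (-120)²) + V(134, -178) = (1 + (-120)²) + 25/28 = (1 + 14400) + 25/28 = 14401 + 25/28 = 403253/28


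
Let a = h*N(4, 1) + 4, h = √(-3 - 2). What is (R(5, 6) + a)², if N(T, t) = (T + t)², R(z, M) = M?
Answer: -3025 + 500*I*√5 ≈ -3025.0 + 1118.0*I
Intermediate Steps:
h = I*√5 (h = √(-5) = I*√5 ≈ 2.2361*I)
a = 4 + 25*I*√5 (a = (I*√5)*(4 + 1)² + 4 = (I*√5)*5² + 4 = (I*√5)*25 + 4 = 25*I*√5 + 4 = 4 + 25*I*√5 ≈ 4.0 + 55.902*I)
(R(5, 6) + a)² = (6 + (4 + 25*I*√5))² = (10 + 25*I*√5)²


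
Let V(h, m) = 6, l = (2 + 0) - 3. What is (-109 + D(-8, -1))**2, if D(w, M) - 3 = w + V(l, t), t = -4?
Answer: 11664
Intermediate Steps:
l = -1 (l = 2 - 3 = -1)
D(w, M) = 9 + w (D(w, M) = 3 + (w + 6) = 3 + (6 + w) = 9 + w)
(-109 + D(-8, -1))**2 = (-109 + (9 - 8))**2 = (-109 + 1)**2 = (-108)**2 = 11664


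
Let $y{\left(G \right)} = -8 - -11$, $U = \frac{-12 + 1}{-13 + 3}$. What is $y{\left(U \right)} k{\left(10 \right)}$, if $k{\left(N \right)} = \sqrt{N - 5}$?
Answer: $3 \sqrt{5} \approx 6.7082$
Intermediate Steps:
$k{\left(N \right)} = \sqrt{-5 + N}$
$U = \frac{11}{10}$ ($U = - \frac{11}{-10} = \left(-11\right) \left(- \frac{1}{10}\right) = \frac{11}{10} \approx 1.1$)
$y{\left(G \right)} = 3$ ($y{\left(G \right)} = -8 + 11 = 3$)
$y{\left(U \right)} k{\left(10 \right)} = 3 \sqrt{-5 + 10} = 3 \sqrt{5}$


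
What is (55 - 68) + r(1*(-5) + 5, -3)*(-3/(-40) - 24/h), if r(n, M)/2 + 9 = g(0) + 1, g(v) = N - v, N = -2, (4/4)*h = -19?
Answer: -1511/38 ≈ -39.763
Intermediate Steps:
h = -19
g(v) = -2 - v
r(n, M) = -20 (r(n, M) = -18 + 2*((-2 - 1*0) + 1) = -18 + 2*((-2 + 0) + 1) = -18 + 2*(-2 + 1) = -18 + 2*(-1) = -18 - 2 = -20)
(55 - 68) + r(1*(-5) + 5, -3)*(-3/(-40) - 24/h) = (55 - 68) - 20*(-3/(-40) - 24/(-19)) = -13 - 20*(-3*(-1/40) - 24*(-1/19)) = -13 - 20*(3/40 + 24/19) = -13 - 20*1017/760 = -13 - 1017/38 = -1511/38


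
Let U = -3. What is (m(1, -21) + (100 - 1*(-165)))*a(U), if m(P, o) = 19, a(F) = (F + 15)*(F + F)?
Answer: -20448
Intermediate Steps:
a(F) = 2*F*(15 + F) (a(F) = (15 + F)*(2*F) = 2*F*(15 + F))
(m(1, -21) + (100 - 1*(-165)))*a(U) = (19 + (100 - 1*(-165)))*(2*(-3)*(15 - 3)) = (19 + (100 + 165))*(2*(-3)*12) = (19 + 265)*(-72) = 284*(-72) = -20448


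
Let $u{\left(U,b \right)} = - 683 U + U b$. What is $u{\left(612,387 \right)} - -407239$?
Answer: $226087$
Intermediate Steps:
$u{\left(612,387 \right)} - -407239 = 612 \left(-683 + 387\right) - -407239 = 612 \left(-296\right) + 407239 = -181152 + 407239 = 226087$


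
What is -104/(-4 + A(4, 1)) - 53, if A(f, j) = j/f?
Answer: -379/15 ≈ -25.267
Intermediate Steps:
-104/(-4 + A(4, 1)) - 53 = -104/(-4 + 1/4) - 53 = -104/(-15/4) - 53 = -4/15*(-104) - 53 = 416/15 - 53 = -379/15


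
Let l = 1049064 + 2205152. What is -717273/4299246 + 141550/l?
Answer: -6847630959/55518552068 ≈ -0.12334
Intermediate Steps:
l = 3254216
-717273/4299246 + 141550/l = -717273/4299246 + 141550/3254216 = -717273*1/4299246 + 141550*(1/3254216) = -79697/477694 + 70775/1627108 = -6847630959/55518552068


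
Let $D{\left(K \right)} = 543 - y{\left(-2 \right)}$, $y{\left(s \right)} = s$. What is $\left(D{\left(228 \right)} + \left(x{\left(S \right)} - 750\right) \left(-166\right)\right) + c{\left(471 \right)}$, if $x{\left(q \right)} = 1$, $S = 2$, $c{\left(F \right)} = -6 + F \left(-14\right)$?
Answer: $118279$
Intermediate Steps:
$c{\left(F \right)} = -6 - 14 F$
$D{\left(K \right)} = 545$ ($D{\left(K \right)} = 543 - -2 = 543 + 2 = 545$)
$\left(D{\left(228 \right)} + \left(x{\left(S \right)} - 750\right) \left(-166\right)\right) + c{\left(471 \right)} = \left(545 + \left(1 - 750\right) \left(-166\right)\right) - 6600 = \left(545 - -124334\right) - 6600 = \left(545 + 124334\right) - 6600 = 124879 - 6600 = 118279$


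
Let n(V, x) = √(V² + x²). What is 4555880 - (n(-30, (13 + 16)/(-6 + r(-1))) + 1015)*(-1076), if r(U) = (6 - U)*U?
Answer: 5648020 + 1076*√152941/13 ≈ 5.6804e+6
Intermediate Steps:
r(U) = U*(6 - U)
4555880 - (n(-30, (13 + 16)/(-6 + r(-1))) + 1015)*(-1076) = 4555880 - (√((-30)² + ((13 + 16)/(-6 - (6 - 1*(-1))))²) + 1015)*(-1076) = 4555880 - (√(900 + (29/(-6 - (6 + 1)))²) + 1015)*(-1076) = 4555880 - (√(900 + (29/(-6 - 1*7))²) + 1015)*(-1076) = 4555880 - (√(900 + (29/(-6 - 7))²) + 1015)*(-1076) = 4555880 - (√(900 + (29/(-13))²) + 1015)*(-1076) = 4555880 - (√(900 + (29*(-1/13))²) + 1015)*(-1076) = 4555880 - (√(900 + (-29/13)²) + 1015)*(-1076) = 4555880 - (√(900 + 841/169) + 1015)*(-1076) = 4555880 - (√(152941/169) + 1015)*(-1076) = 4555880 - (√152941/13 + 1015)*(-1076) = 4555880 - (1015 + √152941/13)*(-1076) = 4555880 - (-1092140 - 1076*√152941/13) = 4555880 + (1092140 + 1076*√152941/13) = 5648020 + 1076*√152941/13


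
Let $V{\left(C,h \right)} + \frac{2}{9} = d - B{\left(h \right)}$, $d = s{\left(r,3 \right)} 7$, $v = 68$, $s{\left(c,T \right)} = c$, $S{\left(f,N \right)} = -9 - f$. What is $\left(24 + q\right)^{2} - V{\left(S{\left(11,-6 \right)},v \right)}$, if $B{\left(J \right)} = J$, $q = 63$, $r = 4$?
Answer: $\frac{68483}{9} \approx 7609.2$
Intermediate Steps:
$d = 28$ ($d = 4 \cdot 7 = 28$)
$V{\left(C,h \right)} = \frac{250}{9} - h$ ($V{\left(C,h \right)} = - \frac{2}{9} - \left(-28 + h\right) = \frac{250}{9} - h$)
$\left(24 + q\right)^{2} - V{\left(S{\left(11,-6 \right)},v \right)} = \left(24 + 63\right)^{2} - \left(\frac{250}{9} - 68\right) = 87^{2} - \left(\frac{250}{9} - 68\right) = 7569 - - \frac{362}{9} = 7569 + \frac{362}{9} = \frac{68483}{9}$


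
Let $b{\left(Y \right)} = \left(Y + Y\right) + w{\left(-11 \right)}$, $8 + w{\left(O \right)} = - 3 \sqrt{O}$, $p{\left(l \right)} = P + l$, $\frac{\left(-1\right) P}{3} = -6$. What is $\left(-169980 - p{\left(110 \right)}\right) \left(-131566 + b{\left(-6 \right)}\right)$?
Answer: $22383831288 + 510324 i \sqrt{11} \approx 2.2384 \cdot 10^{10} + 1.6926 \cdot 10^{6} i$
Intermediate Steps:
$P = 18$ ($P = \left(-3\right) \left(-6\right) = 18$)
$p{\left(l \right)} = 18 + l$
$w{\left(O \right)} = -8 - 3 \sqrt{O}$
$b{\left(Y \right)} = -8 + 2 Y - 3 i \sqrt{11}$ ($b{\left(Y \right)} = \left(Y + Y\right) - \left(8 + 3 \sqrt{-11}\right) = 2 Y - \left(8 + 3 i \sqrt{11}\right) = -8 + 2 Y - 3 i \sqrt{11}$)
$\left(-169980 - p{\left(110 \right)}\right) \left(-131566 + b{\left(-6 \right)}\right) = \left(-169980 - \left(18 + 110\right)\right) \left(-131566 - \left(20 + 3 i \sqrt{11}\right)\right) = \left(-169980 - 128\right) \left(-131566 - \left(20 + 3 i \sqrt{11}\right)\right) = - 170108 \left(-131586 - 3 i \sqrt{11}\right) = 22383831288 + 510324 i \sqrt{11}$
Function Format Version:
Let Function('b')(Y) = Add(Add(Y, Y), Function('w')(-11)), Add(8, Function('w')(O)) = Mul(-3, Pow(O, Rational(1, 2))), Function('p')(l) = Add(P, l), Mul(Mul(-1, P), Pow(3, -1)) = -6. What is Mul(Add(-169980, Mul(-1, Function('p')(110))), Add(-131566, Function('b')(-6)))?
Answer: Add(22383831288, Mul(510324, I, Pow(11, Rational(1, 2)))) ≈ Add(2.2384e+10, Mul(1.6926e+6, I))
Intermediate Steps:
P = 18 (P = Mul(-3, -6) = 18)
Function('p')(l) = Add(18, l)
Function('w')(O) = Add(-8, Mul(-3, Pow(O, Rational(1, 2))))
Function('b')(Y) = Add(-8, Mul(2, Y), Mul(-3, I, Pow(11, Rational(1, 2)))) (Function('b')(Y) = Add(Add(Y, Y), Add(-8, Mul(-3, Pow(-11, Rational(1, 2))))) = Add(Mul(2, Y), Add(-8, Mul(-3, Mul(I, Pow(11, Rational(1, 2)))))) = Add(Mul(2, Y), Add(-8, Mul(-3, I, Pow(11, Rational(1, 2))))) = Add(-8, Mul(2, Y), Mul(-3, I, Pow(11, Rational(1, 2)))))
Mul(Add(-169980, Mul(-1, Function('p')(110))), Add(-131566, Function('b')(-6))) = Mul(Add(-169980, Mul(-1, Add(18, 110))), Add(-131566, Add(-8, Mul(2, -6), Mul(-3, I, Pow(11, Rational(1, 2)))))) = Mul(Add(-169980, Mul(-1, 128)), Add(-131566, Add(-8, -12, Mul(-3, I, Pow(11, Rational(1, 2)))))) = Mul(Add(-169980, -128), Add(-131566, Add(-20, Mul(-3, I, Pow(11, Rational(1, 2)))))) = Mul(-170108, Add(-131586, Mul(-3, I, Pow(11, Rational(1, 2))))) = Add(22383831288, Mul(510324, I, Pow(11, Rational(1, 2))))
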